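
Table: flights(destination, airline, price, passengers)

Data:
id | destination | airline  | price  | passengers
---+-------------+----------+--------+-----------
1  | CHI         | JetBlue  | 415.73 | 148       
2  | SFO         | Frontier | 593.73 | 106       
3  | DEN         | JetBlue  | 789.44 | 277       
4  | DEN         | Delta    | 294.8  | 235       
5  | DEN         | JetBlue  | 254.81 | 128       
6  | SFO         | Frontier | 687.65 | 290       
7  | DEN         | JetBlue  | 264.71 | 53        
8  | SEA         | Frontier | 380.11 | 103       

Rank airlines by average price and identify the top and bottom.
SELECT airline, AVG(price)
FROM flights
GROUP BY airline
ORDER BY AVG(price)

All groups:
  Delta: 294.80
  JetBlue: 431.17
  Frontier: 553.83

Highest: Frontier (553.83)
Lowest: Delta (294.80)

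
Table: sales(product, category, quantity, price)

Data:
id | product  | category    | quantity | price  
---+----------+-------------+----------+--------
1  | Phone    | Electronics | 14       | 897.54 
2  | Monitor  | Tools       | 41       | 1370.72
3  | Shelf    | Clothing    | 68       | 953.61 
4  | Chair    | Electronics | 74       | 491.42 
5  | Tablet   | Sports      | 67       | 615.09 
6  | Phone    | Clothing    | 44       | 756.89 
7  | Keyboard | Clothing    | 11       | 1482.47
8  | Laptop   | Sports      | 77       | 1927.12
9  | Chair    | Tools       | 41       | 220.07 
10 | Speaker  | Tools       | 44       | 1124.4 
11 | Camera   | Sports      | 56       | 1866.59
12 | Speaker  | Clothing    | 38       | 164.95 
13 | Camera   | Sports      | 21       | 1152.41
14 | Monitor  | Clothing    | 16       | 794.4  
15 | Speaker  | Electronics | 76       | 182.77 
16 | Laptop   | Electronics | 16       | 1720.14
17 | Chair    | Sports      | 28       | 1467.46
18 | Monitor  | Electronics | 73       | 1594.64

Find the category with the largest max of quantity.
SELECT category, MAX(quantity) as val
FROM sales
GROUP BY category
ORDER BY val DESC
LIMIT 1

Result: Sports with max(quantity) = 77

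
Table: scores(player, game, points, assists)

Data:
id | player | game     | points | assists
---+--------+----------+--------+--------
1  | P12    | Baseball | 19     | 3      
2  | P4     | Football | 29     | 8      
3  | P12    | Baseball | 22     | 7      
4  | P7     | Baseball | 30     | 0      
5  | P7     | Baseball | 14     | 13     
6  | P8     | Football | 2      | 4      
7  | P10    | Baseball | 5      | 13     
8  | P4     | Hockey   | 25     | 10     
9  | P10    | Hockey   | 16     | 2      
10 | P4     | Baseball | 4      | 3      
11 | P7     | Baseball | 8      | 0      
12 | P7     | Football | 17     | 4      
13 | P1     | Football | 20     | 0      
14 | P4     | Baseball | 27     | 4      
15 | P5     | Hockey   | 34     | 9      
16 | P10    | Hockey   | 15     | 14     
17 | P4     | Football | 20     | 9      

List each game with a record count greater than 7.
SELECT game, COUNT(*) as cnt
FROM scores
GROUP BY game
HAVING COUNT(*) > 7

Result:
  Baseball: 8

Note: HAVING filters groups after aggregation, WHERE filters rows before.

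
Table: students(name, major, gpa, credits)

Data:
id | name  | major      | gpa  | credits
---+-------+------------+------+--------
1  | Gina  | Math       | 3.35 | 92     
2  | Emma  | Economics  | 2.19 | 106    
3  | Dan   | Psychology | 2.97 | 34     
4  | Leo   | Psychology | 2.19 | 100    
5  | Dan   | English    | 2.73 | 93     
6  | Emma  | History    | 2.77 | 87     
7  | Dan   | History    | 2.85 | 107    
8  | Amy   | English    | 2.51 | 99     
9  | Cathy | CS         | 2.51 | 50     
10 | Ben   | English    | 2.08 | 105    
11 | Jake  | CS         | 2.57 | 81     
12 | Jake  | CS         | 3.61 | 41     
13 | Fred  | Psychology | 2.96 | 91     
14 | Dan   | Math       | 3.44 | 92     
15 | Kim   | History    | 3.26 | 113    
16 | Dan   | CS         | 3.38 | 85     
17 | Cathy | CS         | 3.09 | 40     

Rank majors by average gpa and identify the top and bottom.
SELECT major, AVG(gpa)
FROM students
GROUP BY major
ORDER BY AVG(gpa)

All groups:
  Economics: 2.19
  English: 2.44
  Psychology: 2.71
  History: 2.96
  CS: 3.03
  Math: 3.40

Highest: Math (3.40)
Lowest: Economics (2.19)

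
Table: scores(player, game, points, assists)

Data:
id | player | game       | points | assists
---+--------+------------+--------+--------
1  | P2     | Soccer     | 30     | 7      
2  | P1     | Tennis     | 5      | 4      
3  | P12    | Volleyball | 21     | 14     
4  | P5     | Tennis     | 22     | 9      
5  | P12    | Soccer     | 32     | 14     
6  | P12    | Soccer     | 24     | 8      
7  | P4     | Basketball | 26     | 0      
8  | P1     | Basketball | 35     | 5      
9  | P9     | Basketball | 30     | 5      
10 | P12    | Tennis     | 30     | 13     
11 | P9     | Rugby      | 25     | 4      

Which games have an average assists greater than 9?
SELECT game, AVG(assists)
FROM scores
GROUP BY game
HAVING AVG(assists) > 9

Result:
  Soccer: avg=9.67
  Volleyball: avg=14.00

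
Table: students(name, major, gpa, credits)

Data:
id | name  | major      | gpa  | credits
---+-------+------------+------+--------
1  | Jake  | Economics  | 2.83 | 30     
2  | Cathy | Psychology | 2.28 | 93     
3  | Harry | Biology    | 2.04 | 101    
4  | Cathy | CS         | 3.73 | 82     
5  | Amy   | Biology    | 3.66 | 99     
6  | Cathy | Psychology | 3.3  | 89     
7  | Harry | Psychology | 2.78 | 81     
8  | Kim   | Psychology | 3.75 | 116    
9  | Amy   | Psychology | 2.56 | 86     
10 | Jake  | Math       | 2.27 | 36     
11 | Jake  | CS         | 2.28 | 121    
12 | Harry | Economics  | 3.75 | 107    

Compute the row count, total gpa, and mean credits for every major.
SELECT major,
       COUNT(*) as cnt,
       SUM(gpa) as total_gpa,
       AVG(credits) as avg_credits
FROM students
GROUP BY major

Result:
  Biology: 2 records, 5.70 total gpa, 100.00 avg credits
  CS: 2 records, 6.01 total gpa, 101.50 avg credits
  Economics: 2 records, 6.58 total gpa, 68.50 avg credits
  Math: 1 records, 2.27 total gpa, 36.00 avg credits
  Psychology: 5 records, 14.67 total gpa, 93.00 avg credits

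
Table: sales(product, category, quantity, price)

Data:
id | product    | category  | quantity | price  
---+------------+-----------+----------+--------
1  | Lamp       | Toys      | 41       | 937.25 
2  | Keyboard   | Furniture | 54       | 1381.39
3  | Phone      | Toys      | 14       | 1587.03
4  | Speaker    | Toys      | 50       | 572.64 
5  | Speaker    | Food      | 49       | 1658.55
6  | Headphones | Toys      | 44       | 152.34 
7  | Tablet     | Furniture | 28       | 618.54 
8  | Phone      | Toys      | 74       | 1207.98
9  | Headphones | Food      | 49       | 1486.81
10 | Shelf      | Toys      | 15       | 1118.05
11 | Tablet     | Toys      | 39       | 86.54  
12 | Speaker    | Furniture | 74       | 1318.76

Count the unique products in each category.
SELECT category, COUNT(DISTINCT product)
FROM sales
GROUP BY category

Result:
  Food: 2 distinct
  Furniture: 3 distinct
  Toys: 6 distinct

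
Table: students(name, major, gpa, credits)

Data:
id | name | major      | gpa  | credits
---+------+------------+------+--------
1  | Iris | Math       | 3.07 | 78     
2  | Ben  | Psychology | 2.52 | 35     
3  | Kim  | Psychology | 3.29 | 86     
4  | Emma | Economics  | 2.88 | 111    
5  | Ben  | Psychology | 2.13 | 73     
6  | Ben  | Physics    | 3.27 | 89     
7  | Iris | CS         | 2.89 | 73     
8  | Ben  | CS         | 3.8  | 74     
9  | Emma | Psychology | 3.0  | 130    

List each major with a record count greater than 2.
SELECT major, COUNT(*) as cnt
FROM students
GROUP BY major
HAVING COUNT(*) > 2

Result:
  Psychology: 4

Note: HAVING filters groups after aggregation, WHERE filters rows before.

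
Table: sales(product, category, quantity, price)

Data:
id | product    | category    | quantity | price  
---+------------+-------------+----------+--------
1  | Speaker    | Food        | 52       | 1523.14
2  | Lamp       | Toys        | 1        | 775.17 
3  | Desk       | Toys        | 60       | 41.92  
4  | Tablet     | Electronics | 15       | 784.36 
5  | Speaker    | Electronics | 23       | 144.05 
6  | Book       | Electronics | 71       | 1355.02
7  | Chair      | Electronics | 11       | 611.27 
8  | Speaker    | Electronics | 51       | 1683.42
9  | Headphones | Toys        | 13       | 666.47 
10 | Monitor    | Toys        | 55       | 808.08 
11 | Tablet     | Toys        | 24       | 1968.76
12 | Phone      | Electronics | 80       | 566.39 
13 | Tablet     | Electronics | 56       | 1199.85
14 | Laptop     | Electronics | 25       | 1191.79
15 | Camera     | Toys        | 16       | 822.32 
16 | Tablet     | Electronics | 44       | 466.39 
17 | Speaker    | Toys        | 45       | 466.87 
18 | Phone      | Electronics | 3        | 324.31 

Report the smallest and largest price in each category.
SELECT category, MIN(price), MAX(price)
FROM sales
GROUP BY category

Result:
  Electronics: min=144.05, max=1683.42
  Food: min=1523.14, max=1523.14
  Toys: min=41.92, max=1968.76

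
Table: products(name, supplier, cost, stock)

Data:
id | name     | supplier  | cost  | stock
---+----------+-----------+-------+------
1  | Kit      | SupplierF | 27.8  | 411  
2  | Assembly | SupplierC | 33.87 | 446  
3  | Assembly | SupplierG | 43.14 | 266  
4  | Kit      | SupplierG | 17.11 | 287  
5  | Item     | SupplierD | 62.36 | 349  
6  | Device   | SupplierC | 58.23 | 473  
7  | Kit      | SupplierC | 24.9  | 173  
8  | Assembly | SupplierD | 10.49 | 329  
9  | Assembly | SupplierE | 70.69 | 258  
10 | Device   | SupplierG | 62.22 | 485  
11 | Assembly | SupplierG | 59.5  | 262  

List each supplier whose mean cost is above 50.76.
SELECT supplier, AVG(cost)
FROM products
GROUP BY supplier
HAVING AVG(cost) > 50.76

Result:
  SupplierE: avg=70.69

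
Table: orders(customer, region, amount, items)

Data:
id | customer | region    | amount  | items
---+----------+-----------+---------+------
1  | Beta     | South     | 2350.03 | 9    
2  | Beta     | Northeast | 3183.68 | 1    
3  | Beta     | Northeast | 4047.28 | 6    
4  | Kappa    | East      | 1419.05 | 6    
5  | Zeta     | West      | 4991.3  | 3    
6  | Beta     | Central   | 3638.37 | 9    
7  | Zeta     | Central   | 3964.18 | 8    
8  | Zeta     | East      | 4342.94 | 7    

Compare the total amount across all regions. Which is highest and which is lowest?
SELECT region, SUM(amount)
FROM orders
GROUP BY region
ORDER BY SUM(amount)

All groups:
  South: 2350.03
  West: 4991.30
  East: 5761.99
  Northeast: 7230.96
  Central: 7602.55

Highest: Central (7602.55)
Lowest: South (2350.03)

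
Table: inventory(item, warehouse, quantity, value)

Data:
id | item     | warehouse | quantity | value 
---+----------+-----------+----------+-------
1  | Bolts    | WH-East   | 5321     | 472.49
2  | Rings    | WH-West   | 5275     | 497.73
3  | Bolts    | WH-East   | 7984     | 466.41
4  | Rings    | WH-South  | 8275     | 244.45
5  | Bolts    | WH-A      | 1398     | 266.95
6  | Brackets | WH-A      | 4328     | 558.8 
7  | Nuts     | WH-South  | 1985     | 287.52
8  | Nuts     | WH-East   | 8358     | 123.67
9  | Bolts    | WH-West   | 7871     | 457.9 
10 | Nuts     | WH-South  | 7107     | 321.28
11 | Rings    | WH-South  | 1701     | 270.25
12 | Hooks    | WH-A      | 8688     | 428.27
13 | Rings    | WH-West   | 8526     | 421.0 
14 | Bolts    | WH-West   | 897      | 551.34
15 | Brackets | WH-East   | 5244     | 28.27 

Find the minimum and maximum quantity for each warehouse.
SELECT warehouse, MIN(quantity), MAX(quantity)
FROM inventory
GROUP BY warehouse

Result:
  WH-A: min=1398, max=8688
  WH-East: min=5244, max=8358
  WH-South: min=1701, max=8275
  WH-West: min=897, max=8526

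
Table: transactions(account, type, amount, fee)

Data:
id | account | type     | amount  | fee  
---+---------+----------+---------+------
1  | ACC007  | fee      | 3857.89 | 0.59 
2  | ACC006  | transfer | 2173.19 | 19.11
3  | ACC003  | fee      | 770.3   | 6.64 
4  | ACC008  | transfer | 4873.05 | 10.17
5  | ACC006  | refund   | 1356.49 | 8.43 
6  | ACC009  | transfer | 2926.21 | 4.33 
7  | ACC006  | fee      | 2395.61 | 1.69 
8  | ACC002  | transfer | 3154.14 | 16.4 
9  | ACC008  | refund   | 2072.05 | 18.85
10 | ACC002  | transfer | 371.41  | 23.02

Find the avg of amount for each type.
SELECT type, AVG(amount) as result
FROM transactions
GROUP BY type

Result:
  fee: 2341.27
  refund: 1714.27
  transfer: 2699.60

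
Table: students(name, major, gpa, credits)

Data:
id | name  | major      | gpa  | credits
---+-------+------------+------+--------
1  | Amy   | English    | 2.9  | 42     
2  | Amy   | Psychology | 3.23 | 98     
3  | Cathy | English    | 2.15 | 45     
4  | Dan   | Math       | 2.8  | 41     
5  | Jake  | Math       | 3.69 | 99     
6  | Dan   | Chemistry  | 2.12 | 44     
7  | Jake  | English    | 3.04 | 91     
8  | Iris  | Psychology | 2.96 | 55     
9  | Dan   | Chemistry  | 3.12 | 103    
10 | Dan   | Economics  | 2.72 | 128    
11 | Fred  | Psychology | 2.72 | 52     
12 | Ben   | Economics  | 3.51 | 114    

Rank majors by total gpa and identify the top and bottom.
SELECT major, SUM(gpa)
FROM students
GROUP BY major
ORDER BY SUM(gpa)

All groups:
  Chemistry: 5.24
  Economics: 6.23
  Math: 6.49
  English: 8.09
  Psychology: 8.91

Highest: Psychology (8.91)
Lowest: Chemistry (5.24)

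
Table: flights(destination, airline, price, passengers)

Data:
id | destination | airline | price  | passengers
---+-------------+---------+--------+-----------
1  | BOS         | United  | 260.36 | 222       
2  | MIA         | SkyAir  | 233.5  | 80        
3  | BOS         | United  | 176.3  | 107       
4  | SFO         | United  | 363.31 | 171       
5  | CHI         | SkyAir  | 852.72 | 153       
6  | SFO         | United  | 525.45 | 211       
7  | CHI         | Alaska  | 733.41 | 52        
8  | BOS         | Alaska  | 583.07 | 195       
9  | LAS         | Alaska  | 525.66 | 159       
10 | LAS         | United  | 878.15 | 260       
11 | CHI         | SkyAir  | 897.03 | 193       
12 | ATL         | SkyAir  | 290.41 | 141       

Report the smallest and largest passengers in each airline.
SELECT airline, MIN(passengers), MAX(passengers)
FROM flights
GROUP BY airline

Result:
  Alaska: min=52, max=195
  SkyAir: min=80, max=193
  United: min=107, max=260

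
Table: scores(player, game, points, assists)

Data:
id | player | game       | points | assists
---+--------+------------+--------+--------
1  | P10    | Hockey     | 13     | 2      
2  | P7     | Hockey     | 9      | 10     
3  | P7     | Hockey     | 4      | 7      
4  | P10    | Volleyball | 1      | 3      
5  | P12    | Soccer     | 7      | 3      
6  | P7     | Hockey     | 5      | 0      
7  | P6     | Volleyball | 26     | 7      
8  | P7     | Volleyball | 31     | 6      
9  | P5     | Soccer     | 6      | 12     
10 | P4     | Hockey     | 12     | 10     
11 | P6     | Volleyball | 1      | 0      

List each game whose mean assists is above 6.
SELECT game, AVG(assists)
FROM scores
GROUP BY game
HAVING AVG(assists) > 6

Result:
  Soccer: avg=7.50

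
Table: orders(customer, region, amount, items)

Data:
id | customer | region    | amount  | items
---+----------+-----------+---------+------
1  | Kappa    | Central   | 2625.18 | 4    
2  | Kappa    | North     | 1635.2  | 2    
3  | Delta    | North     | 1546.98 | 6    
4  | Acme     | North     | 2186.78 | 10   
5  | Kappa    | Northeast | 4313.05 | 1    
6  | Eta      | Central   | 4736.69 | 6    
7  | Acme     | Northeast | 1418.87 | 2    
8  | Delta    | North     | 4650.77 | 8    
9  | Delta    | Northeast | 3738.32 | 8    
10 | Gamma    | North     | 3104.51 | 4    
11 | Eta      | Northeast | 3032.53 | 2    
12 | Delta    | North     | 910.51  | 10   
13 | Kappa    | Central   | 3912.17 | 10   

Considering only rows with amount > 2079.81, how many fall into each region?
SELECT region, COUNT(*)
FROM orders
WHERE amount > 2079.81
GROUP BY region

Note: WHERE filters rows before grouping.

Result:
  Central: 3
  North: 3
  Northeast: 3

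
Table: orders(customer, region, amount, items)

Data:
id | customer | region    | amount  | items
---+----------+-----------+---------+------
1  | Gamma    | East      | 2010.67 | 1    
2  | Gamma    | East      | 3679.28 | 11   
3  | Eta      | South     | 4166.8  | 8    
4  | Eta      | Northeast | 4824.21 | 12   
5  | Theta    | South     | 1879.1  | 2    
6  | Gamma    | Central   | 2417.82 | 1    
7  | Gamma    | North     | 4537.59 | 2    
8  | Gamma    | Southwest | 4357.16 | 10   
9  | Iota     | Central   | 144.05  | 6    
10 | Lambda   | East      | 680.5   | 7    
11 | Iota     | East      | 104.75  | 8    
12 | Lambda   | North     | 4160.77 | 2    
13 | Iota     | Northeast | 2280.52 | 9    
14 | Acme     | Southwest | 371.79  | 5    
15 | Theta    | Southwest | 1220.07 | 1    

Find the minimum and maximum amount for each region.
SELECT region, MIN(amount), MAX(amount)
FROM orders
GROUP BY region

Result:
  Central: min=144.05, max=2417.82
  East: min=104.75, max=3679.28
  North: min=4160.77, max=4537.59
  Northeast: min=2280.52, max=4824.21
  South: min=1879.10, max=4166.80
  Southwest: min=371.79, max=4357.16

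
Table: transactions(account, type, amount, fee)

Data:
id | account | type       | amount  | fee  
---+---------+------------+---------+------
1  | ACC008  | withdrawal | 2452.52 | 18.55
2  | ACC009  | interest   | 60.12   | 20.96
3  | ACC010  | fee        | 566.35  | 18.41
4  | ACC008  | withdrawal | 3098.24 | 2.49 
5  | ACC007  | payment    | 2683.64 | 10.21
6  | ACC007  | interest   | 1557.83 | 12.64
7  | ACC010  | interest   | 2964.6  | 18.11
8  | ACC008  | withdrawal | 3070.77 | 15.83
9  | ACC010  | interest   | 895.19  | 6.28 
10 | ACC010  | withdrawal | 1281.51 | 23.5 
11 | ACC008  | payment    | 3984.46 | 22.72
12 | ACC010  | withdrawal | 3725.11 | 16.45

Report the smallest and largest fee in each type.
SELECT type, MIN(fee), MAX(fee)
FROM transactions
GROUP BY type

Result:
  fee: min=18.41, max=18.41
  interest: min=6.28, max=20.96
  payment: min=10.21, max=22.72
  withdrawal: min=2.49, max=23.50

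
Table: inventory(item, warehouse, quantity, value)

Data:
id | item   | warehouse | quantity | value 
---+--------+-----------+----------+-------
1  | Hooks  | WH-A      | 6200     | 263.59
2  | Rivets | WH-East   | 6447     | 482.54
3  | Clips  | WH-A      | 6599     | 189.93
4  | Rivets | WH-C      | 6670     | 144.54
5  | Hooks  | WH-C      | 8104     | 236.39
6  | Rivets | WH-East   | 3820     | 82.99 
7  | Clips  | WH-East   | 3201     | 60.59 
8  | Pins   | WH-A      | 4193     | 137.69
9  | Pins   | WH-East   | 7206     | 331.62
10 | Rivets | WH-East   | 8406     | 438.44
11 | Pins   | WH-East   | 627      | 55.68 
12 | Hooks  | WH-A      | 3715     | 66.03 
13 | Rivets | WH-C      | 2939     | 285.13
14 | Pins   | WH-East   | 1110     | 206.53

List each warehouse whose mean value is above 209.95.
SELECT warehouse, AVG(value)
FROM inventory
GROUP BY warehouse
HAVING AVG(value) > 209.95

Result:
  WH-C: avg=222.02
  WH-East: avg=236.91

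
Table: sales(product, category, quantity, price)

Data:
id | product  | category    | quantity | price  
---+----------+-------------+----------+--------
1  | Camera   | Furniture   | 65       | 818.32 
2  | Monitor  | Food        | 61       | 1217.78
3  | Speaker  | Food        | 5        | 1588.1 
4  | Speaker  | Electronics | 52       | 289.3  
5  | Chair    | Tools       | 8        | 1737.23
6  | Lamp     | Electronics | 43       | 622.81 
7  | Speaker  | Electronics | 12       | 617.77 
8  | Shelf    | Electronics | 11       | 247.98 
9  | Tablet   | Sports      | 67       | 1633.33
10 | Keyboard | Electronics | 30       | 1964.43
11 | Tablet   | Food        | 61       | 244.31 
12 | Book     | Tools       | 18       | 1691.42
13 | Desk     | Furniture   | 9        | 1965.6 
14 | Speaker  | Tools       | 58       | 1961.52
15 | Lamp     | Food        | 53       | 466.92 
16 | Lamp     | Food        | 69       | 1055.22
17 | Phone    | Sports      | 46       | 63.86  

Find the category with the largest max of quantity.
SELECT category, MAX(quantity) as val
FROM sales
GROUP BY category
ORDER BY val DESC
LIMIT 1

Result: Food with max(quantity) = 69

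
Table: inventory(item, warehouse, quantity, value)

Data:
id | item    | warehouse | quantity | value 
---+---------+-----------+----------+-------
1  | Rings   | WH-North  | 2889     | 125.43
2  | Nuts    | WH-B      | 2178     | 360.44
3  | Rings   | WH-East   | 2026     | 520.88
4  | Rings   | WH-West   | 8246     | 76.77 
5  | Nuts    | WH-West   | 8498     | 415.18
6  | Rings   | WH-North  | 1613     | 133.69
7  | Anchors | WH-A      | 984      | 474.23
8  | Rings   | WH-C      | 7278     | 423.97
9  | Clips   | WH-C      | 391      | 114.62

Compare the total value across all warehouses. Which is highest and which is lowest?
SELECT warehouse, SUM(value)
FROM inventory
GROUP BY warehouse
ORDER BY SUM(value)

All groups:
  WH-North: 259.12
  WH-B: 360.44
  WH-A: 474.23
  WH-West: 491.95
  WH-East: 520.88
  WH-C: 538.59

Highest: WH-C (538.59)
Lowest: WH-North (259.12)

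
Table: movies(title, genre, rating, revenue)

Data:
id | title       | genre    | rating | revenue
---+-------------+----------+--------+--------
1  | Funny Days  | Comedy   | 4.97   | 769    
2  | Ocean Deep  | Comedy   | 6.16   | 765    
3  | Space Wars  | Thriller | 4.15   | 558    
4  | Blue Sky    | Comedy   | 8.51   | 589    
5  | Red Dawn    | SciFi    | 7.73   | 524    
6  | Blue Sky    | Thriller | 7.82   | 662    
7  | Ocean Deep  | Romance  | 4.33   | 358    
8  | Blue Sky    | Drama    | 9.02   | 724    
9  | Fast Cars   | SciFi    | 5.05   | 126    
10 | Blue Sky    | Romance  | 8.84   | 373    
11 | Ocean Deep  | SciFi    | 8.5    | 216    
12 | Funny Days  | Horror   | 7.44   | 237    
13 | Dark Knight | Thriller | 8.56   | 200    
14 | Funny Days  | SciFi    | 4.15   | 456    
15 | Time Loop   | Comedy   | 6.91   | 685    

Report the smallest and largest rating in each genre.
SELECT genre, MIN(rating), MAX(rating)
FROM movies
GROUP BY genre

Result:
  Comedy: min=4.97, max=8.51
  Drama: min=9.02, max=9.02
  Horror: min=7.44, max=7.44
  Romance: min=4.33, max=8.84
  SciFi: min=4.15, max=8.50
  Thriller: min=4.15, max=8.56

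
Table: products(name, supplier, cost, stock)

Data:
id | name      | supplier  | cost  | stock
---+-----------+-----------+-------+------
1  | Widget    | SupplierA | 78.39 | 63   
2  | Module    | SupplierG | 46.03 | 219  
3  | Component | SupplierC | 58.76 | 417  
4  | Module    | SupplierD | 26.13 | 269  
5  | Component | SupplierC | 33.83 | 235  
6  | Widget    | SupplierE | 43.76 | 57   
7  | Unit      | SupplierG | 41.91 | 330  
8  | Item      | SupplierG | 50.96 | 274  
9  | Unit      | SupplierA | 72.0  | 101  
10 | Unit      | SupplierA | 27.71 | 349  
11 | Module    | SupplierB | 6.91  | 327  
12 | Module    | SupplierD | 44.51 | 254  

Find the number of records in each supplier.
SELECT supplier, COUNT(*) as count
FROM products
GROUP BY supplier

Result:
  SupplierA: 3
  SupplierB: 1
  SupplierC: 2
  SupplierD: 2
  SupplierE: 1
  SupplierG: 3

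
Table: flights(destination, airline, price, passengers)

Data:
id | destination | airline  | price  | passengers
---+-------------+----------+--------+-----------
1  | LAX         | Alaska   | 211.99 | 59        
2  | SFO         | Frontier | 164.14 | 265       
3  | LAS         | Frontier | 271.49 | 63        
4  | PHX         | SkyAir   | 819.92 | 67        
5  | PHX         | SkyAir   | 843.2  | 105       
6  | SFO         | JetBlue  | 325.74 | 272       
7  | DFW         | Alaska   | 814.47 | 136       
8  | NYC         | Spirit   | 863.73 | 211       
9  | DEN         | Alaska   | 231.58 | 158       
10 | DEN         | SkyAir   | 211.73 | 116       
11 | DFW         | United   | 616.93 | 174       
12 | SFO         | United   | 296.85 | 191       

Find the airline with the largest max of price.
SELECT airline, MAX(price) as val
FROM flights
GROUP BY airline
ORDER BY val DESC
LIMIT 1

Result: Spirit with max(price) = 863.73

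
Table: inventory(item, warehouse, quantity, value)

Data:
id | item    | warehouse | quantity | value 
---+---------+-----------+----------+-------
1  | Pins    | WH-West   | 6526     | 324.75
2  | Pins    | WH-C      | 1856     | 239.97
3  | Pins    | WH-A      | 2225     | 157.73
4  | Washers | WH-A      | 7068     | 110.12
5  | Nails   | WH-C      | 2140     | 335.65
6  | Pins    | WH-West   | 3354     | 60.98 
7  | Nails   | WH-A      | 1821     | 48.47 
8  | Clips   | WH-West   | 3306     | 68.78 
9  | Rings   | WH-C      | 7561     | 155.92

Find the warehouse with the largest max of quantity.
SELECT warehouse, MAX(quantity) as val
FROM inventory
GROUP BY warehouse
ORDER BY val DESC
LIMIT 1

Result: WH-C with max(quantity) = 7561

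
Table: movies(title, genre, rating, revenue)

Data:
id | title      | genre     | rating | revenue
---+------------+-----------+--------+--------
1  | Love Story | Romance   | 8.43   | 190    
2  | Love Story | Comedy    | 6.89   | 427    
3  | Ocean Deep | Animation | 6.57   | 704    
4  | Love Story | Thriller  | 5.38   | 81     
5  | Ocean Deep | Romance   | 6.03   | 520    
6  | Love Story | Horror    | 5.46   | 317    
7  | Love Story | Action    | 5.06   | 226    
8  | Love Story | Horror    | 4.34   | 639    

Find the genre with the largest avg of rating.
SELECT genre, AVG(rating) as val
FROM movies
GROUP BY genre
ORDER BY val DESC
LIMIT 1

Result: Romance with avg(rating) = 7.23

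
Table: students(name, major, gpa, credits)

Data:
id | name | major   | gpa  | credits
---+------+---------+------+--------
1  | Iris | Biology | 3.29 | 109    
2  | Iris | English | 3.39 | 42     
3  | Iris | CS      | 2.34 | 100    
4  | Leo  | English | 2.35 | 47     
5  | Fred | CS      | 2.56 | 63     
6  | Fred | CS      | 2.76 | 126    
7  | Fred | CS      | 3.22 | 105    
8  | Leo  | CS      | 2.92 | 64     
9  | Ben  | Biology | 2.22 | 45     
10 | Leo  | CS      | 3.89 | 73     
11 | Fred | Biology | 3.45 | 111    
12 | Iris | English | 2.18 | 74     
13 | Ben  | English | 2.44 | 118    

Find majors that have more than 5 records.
SELECT major, COUNT(*) as cnt
FROM students
GROUP BY major
HAVING COUNT(*) > 5

Result:
  CS: 6

Note: HAVING filters groups after aggregation, WHERE filters rows before.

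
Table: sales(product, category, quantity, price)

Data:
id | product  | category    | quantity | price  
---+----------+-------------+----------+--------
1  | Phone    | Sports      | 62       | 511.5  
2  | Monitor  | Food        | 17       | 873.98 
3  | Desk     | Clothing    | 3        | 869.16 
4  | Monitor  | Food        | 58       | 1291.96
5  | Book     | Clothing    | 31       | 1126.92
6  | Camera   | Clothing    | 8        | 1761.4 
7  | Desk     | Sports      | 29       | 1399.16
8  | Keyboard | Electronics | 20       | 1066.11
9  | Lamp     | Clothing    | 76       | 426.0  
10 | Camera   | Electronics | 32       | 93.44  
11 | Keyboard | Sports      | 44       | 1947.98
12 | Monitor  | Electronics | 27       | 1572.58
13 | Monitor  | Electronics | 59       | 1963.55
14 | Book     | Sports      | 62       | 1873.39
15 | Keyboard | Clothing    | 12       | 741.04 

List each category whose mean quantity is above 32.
SELECT category, AVG(quantity)
FROM sales
GROUP BY category
HAVING AVG(quantity) > 32

Result:
  Electronics: avg=34.50
  Food: avg=37.50
  Sports: avg=49.25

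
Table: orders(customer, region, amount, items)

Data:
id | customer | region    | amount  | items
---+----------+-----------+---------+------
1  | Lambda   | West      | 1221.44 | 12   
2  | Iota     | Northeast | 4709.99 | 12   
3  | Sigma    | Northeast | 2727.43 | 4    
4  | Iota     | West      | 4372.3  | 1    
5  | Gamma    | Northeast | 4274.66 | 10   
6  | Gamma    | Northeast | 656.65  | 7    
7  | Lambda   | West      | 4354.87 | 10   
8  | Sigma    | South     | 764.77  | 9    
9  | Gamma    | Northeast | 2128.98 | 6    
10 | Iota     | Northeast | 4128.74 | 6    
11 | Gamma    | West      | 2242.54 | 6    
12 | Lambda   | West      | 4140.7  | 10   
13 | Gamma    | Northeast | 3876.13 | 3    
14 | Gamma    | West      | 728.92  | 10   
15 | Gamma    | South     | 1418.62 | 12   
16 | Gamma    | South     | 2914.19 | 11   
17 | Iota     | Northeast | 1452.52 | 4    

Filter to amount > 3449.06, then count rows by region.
SELECT region, COUNT(*)
FROM orders
WHERE amount > 3449.06
GROUP BY region

Note: WHERE filters rows before grouping.

Result:
  Northeast: 4
  West: 3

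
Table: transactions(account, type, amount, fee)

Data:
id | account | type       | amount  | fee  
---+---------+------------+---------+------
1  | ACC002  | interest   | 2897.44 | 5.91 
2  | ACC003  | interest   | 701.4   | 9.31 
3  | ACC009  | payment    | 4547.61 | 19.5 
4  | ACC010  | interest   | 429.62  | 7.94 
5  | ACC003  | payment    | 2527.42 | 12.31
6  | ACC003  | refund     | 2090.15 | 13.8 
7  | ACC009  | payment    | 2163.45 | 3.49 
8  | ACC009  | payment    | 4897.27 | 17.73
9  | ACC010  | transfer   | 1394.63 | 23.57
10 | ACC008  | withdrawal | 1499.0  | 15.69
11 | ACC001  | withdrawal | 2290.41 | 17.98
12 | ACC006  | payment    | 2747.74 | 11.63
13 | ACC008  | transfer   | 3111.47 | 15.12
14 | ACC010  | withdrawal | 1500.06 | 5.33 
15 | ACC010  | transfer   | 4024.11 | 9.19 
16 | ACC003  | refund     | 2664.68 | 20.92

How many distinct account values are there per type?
SELECT type, COUNT(DISTINCT account)
FROM transactions
GROUP BY type

Result:
  interest: 3 distinct
  payment: 3 distinct
  refund: 1 distinct
  transfer: 2 distinct
  withdrawal: 3 distinct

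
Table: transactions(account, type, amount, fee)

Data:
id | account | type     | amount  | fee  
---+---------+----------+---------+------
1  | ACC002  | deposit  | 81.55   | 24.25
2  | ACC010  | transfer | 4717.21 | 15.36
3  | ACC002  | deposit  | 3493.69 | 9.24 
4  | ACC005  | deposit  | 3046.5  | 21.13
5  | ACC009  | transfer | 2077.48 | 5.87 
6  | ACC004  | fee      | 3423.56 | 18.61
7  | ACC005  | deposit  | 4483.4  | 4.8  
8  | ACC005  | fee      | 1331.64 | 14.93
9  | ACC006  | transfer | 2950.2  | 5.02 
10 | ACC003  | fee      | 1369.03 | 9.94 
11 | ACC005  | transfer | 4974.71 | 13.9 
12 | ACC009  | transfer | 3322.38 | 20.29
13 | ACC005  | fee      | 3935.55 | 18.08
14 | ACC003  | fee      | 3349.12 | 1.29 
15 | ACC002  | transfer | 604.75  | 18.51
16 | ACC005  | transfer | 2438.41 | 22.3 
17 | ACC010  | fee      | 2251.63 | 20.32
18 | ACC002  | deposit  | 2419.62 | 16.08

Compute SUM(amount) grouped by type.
SELECT type, SUM(amount) as result
FROM transactions
GROUP BY type

Result:
  deposit: 13524.76
  fee: 15660.53
  transfer: 21085.14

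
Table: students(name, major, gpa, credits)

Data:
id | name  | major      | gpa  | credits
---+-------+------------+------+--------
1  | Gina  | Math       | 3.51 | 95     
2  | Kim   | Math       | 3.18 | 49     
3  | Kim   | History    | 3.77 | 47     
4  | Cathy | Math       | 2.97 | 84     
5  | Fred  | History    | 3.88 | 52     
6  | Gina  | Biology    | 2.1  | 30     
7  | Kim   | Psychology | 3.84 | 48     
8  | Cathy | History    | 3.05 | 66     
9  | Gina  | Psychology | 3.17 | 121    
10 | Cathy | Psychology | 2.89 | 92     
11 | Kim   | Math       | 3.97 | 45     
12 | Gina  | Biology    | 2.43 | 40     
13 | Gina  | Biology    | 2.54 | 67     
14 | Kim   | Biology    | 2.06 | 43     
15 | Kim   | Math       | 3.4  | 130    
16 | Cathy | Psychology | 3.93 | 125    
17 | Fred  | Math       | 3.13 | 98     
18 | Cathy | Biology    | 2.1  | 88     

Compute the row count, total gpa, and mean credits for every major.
SELECT major,
       COUNT(*) as cnt,
       SUM(gpa) as total_gpa,
       AVG(credits) as avg_credits
FROM students
GROUP BY major

Result:
  Biology: 5 records, 11.23 total gpa, 53.60 avg credits
  History: 3 records, 10.70 total gpa, 55.00 avg credits
  Math: 6 records, 20.16 total gpa, 83.50 avg credits
  Psychology: 4 records, 13.83 total gpa, 96.50 avg credits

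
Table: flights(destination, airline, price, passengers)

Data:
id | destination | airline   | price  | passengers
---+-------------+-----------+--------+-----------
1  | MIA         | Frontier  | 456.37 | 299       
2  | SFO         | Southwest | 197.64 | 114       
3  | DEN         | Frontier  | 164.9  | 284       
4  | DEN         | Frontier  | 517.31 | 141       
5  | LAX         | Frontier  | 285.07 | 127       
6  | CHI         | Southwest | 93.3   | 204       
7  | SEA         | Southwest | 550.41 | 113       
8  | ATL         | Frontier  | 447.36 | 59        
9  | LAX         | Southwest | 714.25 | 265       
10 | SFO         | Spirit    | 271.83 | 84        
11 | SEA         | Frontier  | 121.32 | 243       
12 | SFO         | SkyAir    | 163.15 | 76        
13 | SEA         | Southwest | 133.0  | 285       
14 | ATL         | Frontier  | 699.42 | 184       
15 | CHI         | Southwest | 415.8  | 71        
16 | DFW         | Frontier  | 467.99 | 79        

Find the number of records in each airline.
SELECT airline, COUNT(*) as count
FROM flights
GROUP BY airline

Result:
  Frontier: 8
  SkyAir: 1
  Southwest: 6
  Spirit: 1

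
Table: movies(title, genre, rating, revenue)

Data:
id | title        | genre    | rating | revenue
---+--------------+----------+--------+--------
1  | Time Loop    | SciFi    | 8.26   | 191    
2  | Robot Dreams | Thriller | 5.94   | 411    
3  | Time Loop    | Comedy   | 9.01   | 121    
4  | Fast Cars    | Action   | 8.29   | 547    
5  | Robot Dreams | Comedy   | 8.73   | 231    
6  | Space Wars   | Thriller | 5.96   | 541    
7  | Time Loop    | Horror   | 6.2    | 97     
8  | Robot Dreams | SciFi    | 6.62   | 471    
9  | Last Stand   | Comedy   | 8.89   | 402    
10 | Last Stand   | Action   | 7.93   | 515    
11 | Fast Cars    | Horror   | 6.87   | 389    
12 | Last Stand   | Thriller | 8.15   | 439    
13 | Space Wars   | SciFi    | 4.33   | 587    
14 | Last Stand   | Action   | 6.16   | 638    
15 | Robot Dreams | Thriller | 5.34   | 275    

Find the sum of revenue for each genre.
SELECT genre, SUM(revenue) as result
FROM movies
GROUP BY genre

Result:
  Action: 1700
  Comedy: 754
  Horror: 486
  SciFi: 1249
  Thriller: 1666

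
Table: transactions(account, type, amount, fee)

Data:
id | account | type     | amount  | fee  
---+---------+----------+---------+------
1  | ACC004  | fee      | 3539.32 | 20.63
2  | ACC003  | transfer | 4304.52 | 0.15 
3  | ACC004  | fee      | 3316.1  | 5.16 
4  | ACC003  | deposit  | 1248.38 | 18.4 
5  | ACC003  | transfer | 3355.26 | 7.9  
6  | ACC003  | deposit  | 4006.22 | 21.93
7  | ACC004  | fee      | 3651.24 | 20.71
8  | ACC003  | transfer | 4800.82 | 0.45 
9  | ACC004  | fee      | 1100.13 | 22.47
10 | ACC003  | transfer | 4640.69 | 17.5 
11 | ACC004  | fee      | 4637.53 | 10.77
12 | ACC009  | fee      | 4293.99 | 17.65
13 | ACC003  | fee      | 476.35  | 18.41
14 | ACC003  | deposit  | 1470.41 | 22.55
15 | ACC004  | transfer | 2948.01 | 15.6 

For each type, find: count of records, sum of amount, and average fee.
SELECT type,
       COUNT(*) as cnt,
       SUM(amount) as total_amount,
       AVG(fee) as avg_fee
FROM transactions
GROUP BY type

Result:
  deposit: 3 records, 6725.01 total amount, 20.96 avg fee
  fee: 7 records, 21014.66 total amount, 16.54 avg fee
  transfer: 5 records, 20049.30 total amount, 8.32 avg fee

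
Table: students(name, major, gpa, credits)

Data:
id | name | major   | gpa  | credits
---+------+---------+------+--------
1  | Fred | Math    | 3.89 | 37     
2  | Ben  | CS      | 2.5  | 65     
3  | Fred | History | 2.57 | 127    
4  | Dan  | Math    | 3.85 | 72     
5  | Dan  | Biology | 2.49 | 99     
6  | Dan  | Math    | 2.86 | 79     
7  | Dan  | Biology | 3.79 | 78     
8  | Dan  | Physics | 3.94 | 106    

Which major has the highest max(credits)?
SELECT major, MAX(credits) as val
FROM students
GROUP BY major
ORDER BY val DESC
LIMIT 1

Result: History with max(credits) = 127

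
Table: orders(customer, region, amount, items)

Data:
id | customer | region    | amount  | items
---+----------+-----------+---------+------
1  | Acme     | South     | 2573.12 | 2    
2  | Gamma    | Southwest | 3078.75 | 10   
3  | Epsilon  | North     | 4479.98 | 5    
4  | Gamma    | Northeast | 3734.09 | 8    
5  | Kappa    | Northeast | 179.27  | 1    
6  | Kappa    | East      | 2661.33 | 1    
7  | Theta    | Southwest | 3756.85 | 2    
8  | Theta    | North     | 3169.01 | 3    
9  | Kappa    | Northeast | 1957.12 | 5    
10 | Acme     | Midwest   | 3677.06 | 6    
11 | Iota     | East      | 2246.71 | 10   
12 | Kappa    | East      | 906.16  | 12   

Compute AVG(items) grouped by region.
SELECT region, AVG(items) as result
FROM orders
GROUP BY region

Result:
  East: 7.67
  Midwest: 6.00
  North: 4.00
  Northeast: 4.67
  South: 2.00
  Southwest: 6.00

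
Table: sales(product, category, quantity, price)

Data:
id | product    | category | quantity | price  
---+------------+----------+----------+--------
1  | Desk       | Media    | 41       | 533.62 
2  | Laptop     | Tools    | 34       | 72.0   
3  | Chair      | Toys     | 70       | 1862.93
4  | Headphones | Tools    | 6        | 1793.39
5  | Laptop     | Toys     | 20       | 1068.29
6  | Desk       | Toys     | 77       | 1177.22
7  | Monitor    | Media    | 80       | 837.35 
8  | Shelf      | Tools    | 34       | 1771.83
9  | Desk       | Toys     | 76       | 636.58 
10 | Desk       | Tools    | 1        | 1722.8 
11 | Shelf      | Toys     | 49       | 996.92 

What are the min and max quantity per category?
SELECT category, MIN(quantity), MAX(quantity)
FROM sales
GROUP BY category

Result:
  Media: min=41, max=80
  Tools: min=1, max=34
  Toys: min=20, max=77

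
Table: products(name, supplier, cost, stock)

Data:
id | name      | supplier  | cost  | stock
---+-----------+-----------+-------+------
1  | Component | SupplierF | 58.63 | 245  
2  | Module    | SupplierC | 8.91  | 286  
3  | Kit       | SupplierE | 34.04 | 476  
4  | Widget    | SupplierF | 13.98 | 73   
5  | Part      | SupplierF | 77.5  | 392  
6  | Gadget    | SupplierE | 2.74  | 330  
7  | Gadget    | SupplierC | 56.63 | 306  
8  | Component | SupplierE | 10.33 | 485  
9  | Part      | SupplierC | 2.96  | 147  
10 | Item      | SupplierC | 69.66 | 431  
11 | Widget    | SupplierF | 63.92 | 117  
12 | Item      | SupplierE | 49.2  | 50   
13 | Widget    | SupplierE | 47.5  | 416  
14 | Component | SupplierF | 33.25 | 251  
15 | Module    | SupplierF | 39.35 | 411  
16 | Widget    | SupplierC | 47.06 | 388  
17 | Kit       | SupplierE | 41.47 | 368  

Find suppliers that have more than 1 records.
SELECT supplier, COUNT(*) as cnt
FROM products
GROUP BY supplier
HAVING COUNT(*) > 1

Result:
  SupplierC: 5
  SupplierE: 6
  SupplierF: 6

Note: HAVING filters groups after aggregation, WHERE filters rows before.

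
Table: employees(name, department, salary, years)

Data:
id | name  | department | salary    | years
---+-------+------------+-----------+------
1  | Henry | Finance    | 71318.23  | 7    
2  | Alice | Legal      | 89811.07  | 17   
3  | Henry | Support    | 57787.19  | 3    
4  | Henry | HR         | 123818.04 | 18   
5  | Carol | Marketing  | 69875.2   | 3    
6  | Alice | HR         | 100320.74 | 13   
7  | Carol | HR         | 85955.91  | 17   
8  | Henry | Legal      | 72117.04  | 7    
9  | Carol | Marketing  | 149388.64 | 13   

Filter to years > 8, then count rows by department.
SELECT department, COUNT(*)
FROM employees
WHERE years > 8
GROUP BY department

Note: WHERE filters rows before grouping.

Result:
  HR: 3
  Legal: 1
  Marketing: 1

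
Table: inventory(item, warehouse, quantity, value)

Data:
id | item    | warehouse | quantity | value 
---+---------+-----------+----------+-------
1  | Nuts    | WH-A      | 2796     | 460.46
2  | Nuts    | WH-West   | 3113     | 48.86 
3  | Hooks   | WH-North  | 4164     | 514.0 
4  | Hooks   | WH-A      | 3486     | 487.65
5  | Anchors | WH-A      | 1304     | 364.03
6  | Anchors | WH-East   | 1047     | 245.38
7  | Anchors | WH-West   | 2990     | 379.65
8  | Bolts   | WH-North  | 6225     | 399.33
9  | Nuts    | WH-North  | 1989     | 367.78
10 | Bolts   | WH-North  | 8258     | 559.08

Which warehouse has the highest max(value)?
SELECT warehouse, MAX(value) as val
FROM inventory
GROUP BY warehouse
ORDER BY val DESC
LIMIT 1

Result: WH-North with max(value) = 559.08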